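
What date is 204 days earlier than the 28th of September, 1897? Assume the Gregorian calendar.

March 8, 1897

−28 → Aug 31, 1897 (end of Aug, 31 days; 176 left).
−31 → Jul 31, 1897 (end of Jul, 31 days; 145 left).
−31 → Jun 30, 1897 (end of Jun, 30 days; 114 left).
−30 → May 31, 1897 (end of May, 31 days; 84 left).
−31 → Apr 30, 1897 (end of Apr, 30 days; 53 left).
−30 → Mar 31, 1897 (end of Mar, 31 days; 23 left).
−23 → Mar 8, 1897.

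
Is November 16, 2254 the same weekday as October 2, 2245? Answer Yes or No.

Yes

From Oct 2, 2245 to Nov 16, 2254 is 3332 days.
3332 mod 7 = 0, so they are the same weekday.
(Oct 2, 2245 is a Thursday; Nov 16, 2254 is a Thursday.)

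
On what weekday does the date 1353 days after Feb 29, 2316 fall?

Thursday

First find the weekday of Feb 29, 2316. Doomsday rule: the anchor day for the 2300s is Wednesday. For year 16: 16÷12 = 1 r 4, and 4÷4 = 1, so 1+4+1 = 6.
Wednesday + 6 ≡ Tuesday — that's 2316's doomsday.
In February the doomsday date is Feb 29 (2316 is a leap year (divisible by 4)).
Feb 29 is the doomsday itself: Tuesday.
1353 mod 7 = 2, so 1353 days after a Tuesday is Tuesday + 2 = Thursday.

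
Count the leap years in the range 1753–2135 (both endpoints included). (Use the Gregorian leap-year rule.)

92

Multiples of 4 in [1753,2135]: 95.
Of those, multiples of 100: 4 (not leap unless ÷400).
Multiples of 400: 1.
Leap years = 95 − 4 + 1 = 92.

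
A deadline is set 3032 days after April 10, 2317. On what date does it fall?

July 29, 2325

+365 (one year) → Apr 10, 2318 (2667 left).
+365 (one year) → Apr 10, 2319 (2302 left).
+366 (one year; includes Feb 29, 2320) → Apr 10, 2320 (1936 left).
+365 (one year) → Apr 10, 2321 (1571 left).
+365 (one year) → Apr 10, 2322 (1206 left).
+365 (one year) → Apr 10, 2323 (841 left).
+366 (one year; includes Feb 29, 2324) → Apr 10, 2324 (475 left).
+365 (one year) → Apr 10, 2325 (110 left).
Apr has 30 days: +21 → May 1, 2325 (89 left).
May has 31 days: +31 → Jun 1, 2325 (58 left).
Jun has 30 days: +30 → Jul 1, 2325 (28 left).
+28 → Jul 29, 2325.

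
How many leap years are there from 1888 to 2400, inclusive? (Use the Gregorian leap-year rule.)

125

Multiples of 4 in [1888,2400]: 129.
Of those, multiples of 100: 6 (not leap unless ÷400).
Multiples of 400: 2.
Leap years = 129 − 6 + 2 = 125.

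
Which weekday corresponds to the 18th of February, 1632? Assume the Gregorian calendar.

Doomsday rule: the anchor day for the 1600s is Tuesday. For year 32: 32÷12 = 2 r 8, and 8÷4 = 2, so 2+8+2 = 12.
Tuesday + 12 ≡ Sunday — that's 1632's doomsday.
In February the doomsday date is Feb 29 (1632 is a leap year (divisible by 4)).
Feb 18 is 11 days before Feb 29; 11 mod 7 = 4, so Sunday − 4 = Wednesday.

Wednesday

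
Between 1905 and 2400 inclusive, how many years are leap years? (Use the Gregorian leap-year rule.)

Multiples of 4 in [1905,2400]: 124.
Of those, multiples of 100: 5 (not leap unless ÷400).
Multiples of 400: 2.
Leap years = 124 − 5 + 2 = 121.

121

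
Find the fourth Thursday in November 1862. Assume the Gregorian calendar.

November 27, 1862

November 1, 1862 is a Saturday.
The first Thursday is therefore November 6 (5 days later).
The fourth Thursday is 6 + 3×7 = November 27.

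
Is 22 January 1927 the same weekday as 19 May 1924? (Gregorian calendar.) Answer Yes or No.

No

From May 19, 1924 to Jan 22, 1927 is 978 days.
978 mod 7 = 5, so they are different weekdays.
(May 19, 1924 is a Monday; Jan 22, 1927 is a Saturday.)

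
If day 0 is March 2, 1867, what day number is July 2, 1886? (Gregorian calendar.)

7062

Mar 2, 1867 → Mar 2, 1868: 366 days (Feb 29, 1868 is in that span).
Mar 2, 1868 → Mar 2, 1869: 365 days.
Mar 2, 1869 → Mar 2, 1870: 365 days.
Mar 2, 1870 → Mar 2, 1871: 365 days.
Mar 2, 1871 → Mar 2, 1872: 366 days (Feb 29, 1872 is in that span).
Mar 2, 1872 → Mar 2, 1873: 365 days.
Mar 2, 1873 → Mar 2, 1874: 365 days.
Mar 2, 1874 → Mar 2, 1875: 365 days.
Mar 2, 1875 → Mar 2, 1876: 366 days (Feb 29, 1876 is in that span).
Mar 2, 1876 → Mar 2, 1877: 365 days.
Mar 2, 1877 → Mar 2, 1878: 365 days.
Mar 2, 1878 → Mar 2, 1879: 365 days.
Mar 2, 1879 → Mar 2, 1880: 366 days (Feb 29, 1880 is in that span).
Mar 2, 1880 → Mar 2, 1881: 365 days.
Mar 2, 1881 → Mar 2, 1882: 365 days.
Mar 2, 1882 → Mar 2, 1883: 365 days.
Mar 2, 1883 → Mar 2, 1884: 366 days (Feb 29, 1884 is in that span).
Mar 2, 1884 → Mar 2, 1885: 365 days.
Mar 2, 1885 → Mar 2, 1886: 365 days.
Mar 2, 1886 → Apr 2, 1886: 31 days (March has 31).
Apr 2, 1886 → May 2, 1886: 30 days (April has 30).
May 2, 1886 → Jun 2, 1886: 31 days (May has 31).
Jun 2, 1886 → Jul 2, 1886: 30 days.
Total: 7062 days.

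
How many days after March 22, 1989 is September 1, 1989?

Mar 22, 1989 → Apr 22, 1989: 31 days (March has 31).
Apr 22, 1989 → May 22, 1989: 30 days (April has 30).
May 22, 1989 → Jun 22, 1989: 31 days (May has 31).
Jun 22, 1989 → Jul 22, 1989: 30 days (June has 30).
Jul 22, 1989 → Aug 22, 1989: 31 days (July has 31).
Aug 22, 1989 → Sep 1, 1989: 10 days.
Total: 163 days.

163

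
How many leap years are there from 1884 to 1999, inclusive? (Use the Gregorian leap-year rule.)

28

Multiples of 4 in [1884,1999]: 29.
Of those, multiples of 100: 1 (not leap unless ÷400).
Multiples of 400: 0.
Leap years = 29 − 1 + 0 = 28.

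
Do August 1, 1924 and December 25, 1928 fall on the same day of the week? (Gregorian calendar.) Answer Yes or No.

From Aug 1, 1924 to Dec 25, 1928 is 1607 days.
1607 mod 7 = 4, so they are different weekdays.
(Aug 1, 1924 is a Friday; Dec 25, 1928 is a Tuesday.)

No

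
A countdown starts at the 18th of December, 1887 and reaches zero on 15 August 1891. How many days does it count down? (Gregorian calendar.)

Dec 18, 1887 → Dec 18, 1888: 366 days (Feb 29, 1888 is in that span).
Dec 18, 1888 → Dec 18, 1889: 365 days.
Dec 18, 1889 → Dec 18, 1890: 365 days.
Dec 18, 1890 → Jan 18, 1891: 31 days (December has 31).
Jan 18, 1891 → Feb 18, 1891: 31 days (January has 31).
Feb 18, 1891 → Mar 18, 1891: 28 days (February has 28).
Mar 18, 1891 → Apr 18, 1891: 31 days (March has 31).
Apr 18, 1891 → May 18, 1891: 30 days (April has 30).
May 18, 1891 → Jun 18, 1891: 31 days (May has 31).
Jun 18, 1891 → Jul 18, 1891: 30 days (June has 30).
Jul 18, 1891 → Aug 15, 1891: 28 days.
Total: 1336 days.

1336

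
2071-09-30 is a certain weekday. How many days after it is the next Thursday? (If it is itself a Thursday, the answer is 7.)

1

Sep 30, 2071 is a Wednesday.
From Wednesday to the next Thursday is 1 day.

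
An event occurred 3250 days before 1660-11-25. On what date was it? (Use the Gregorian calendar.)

−366 (one year; includes Feb 29, 1660) → Nov 25, 1659 (2884 left).
−365 (one year) → Nov 25, 1658 (2519 left).
−365 (one year) → Nov 25, 1657 (2154 left).
−365 (one year) → Nov 25, 1656 (1789 left).
−366 (one year; includes Feb 29, 1656) → Nov 25, 1655 (1423 left).
−365 (one year) → Nov 25, 1654 (1058 left).
−365 (one year) → Nov 25, 1653 (693 left).
−365 (one year) → Nov 25, 1652 (328 left).
−25 → Oct 31, 1652 (end of Oct, 31 days; 303 left).
−31 → Sep 30, 1652 (end of Sep, 30 days; 272 left).
−30 → Aug 31, 1652 (end of Aug, 31 days; 242 left).
−31 → Jul 31, 1652 (end of Jul, 31 days; 211 left).
−31 → Jun 30, 1652 (end of Jun, 30 days; 180 left).
−30 → May 31, 1652 (end of May, 31 days; 150 left).
−31 → Apr 30, 1652 (end of Apr, 30 days; 119 left).
−30 → Mar 31, 1652 (end of Mar, 31 days; 89 left).
−31 → Feb 29, 1652 (end of Feb, 29 days; 58 left).
−29 → Jan 31, 1652 (end of Jan, 31 days; 29 left).
−29 → Jan 2, 1652.

January 2, 1652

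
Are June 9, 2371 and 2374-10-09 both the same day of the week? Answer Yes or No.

From Jun 9, 2371 to Oct 9, 2374 is 1218 days.
1218 mod 7 = 0, so they are the same weekday.
(Jun 9, 2371 is a Wednesday; Oct 9, 2374 is a Wednesday.)

Yes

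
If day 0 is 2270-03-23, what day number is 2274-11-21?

Mar 23, 2270 → Mar 23, 2271: 365 days.
Mar 23, 2271 → Mar 23, 2272: 366 days (Feb 29, 2272 is in that span).
Mar 23, 2272 → Mar 23, 2273: 365 days.
Mar 23, 2273 → Mar 23, 2274: 365 days.
Mar 23, 2274 → Apr 23, 2274: 31 days (March has 31).
Apr 23, 2274 → May 23, 2274: 30 days (April has 30).
May 23, 2274 → Jun 23, 2274: 31 days (May has 31).
Jun 23, 2274 → Jul 23, 2274: 30 days (June has 30).
Jul 23, 2274 → Aug 23, 2274: 31 days (July has 31).
Aug 23, 2274 → Sep 23, 2274: 31 days (August has 31).
Sep 23, 2274 → Oct 23, 2274: 30 days (September has 30).
Oct 23, 2274 → Nov 21, 2274: 29 days.
Total: 1704 days.

1704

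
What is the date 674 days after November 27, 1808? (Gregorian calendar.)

October 2, 1810

+365 (one year) → Nov 27, 1809 (309 left).
Nov has 30 days: +4 → Dec 1, 1809 (305 left).
Dec has 31 days: +31 → Jan 1, 1810 (274 left).
Jan has 31 days: +31 → Feb 1, 1810 (243 left).
Feb has 28 days: +28 → Mar 1, 1810 (215 left).
Mar has 31 days: +31 → Apr 1, 1810 (184 left).
Apr has 30 days: +30 → May 1, 1810 (154 left).
May has 31 days: +31 → Jun 1, 1810 (123 left).
Jun has 30 days: +30 → Jul 1, 1810 (93 left).
Jul has 31 days: +31 → Aug 1, 1810 (62 left).
Aug has 31 days: +31 → Sep 1, 1810 (31 left).
Sep has 30 days: +30 → Oct 1, 1810 (1 left).
+1 → Oct 2, 1810.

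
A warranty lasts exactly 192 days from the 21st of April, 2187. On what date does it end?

October 30, 2187

Apr has 30 days: +10 → May 1, 2187 (182 left).
May has 31 days: +31 → Jun 1, 2187 (151 left).
Jun has 30 days: +30 → Jul 1, 2187 (121 left).
Jul has 31 days: +31 → Aug 1, 2187 (90 left).
Aug has 31 days: +31 → Sep 1, 2187 (59 left).
Sep has 30 days: +30 → Oct 1, 2187 (29 left).
+29 → Oct 30, 2187.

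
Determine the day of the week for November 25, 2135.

Friday

Doomsday rule: the anchor day for the 2100s is Sunday. For year 35: 35÷12 = 2 r 11, and 11÷4 = 2, so 2+11+2 = 15.
Sunday + 15 ≡ Monday — that's 2135's doomsday.
In November the doomsday date is Nov 7.
Nov 25 is 18 days after Nov 7; 18 mod 7 = 4, so Monday + 4 = Friday.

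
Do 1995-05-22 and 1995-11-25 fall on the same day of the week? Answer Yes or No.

From May 22, 1995 to Nov 25, 1995 is 187 days.
187 mod 7 = 5, so they are different weekdays.
(May 22, 1995 is a Monday; Nov 25, 1995 is a Saturday.)

No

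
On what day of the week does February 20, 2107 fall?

Doomsday rule: the anchor day for the 2100s is Sunday. For year 07: 7÷12 = 0 r 7, and 7÷4 = 1, so 0+7+1 = 8.
Sunday + 8 ≡ Monday — that's 2107's doomsday.
In February the doomsday date is Feb 28 (2107 is not a leap year).
Feb 20 is 8 days before Feb 28; 8 mod 7 = 1, so Monday − 1 = Sunday.

Sunday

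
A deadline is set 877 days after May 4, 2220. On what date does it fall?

September 28, 2222

+365 (one year) → May 4, 2221 (512 left).
+365 (one year) → May 4, 2222 (147 left).
May has 31 days: +28 → Jun 1, 2222 (119 left).
Jun has 30 days: +30 → Jul 1, 2222 (89 left).
Jul has 31 days: +31 → Aug 1, 2222 (58 left).
Aug has 31 days: +31 → Sep 1, 2222 (27 left).
+27 → Sep 28, 2222.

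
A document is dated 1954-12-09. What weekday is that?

January 1, 1954 is a Friday.
Jan 1, 1954 → Feb 1, 1954: 31 days (January has 31).
Feb 1, 1954 → Mar 1, 1954: 28 days (February has 28).
Mar 1, 1954 → Apr 1, 1954: 31 days (March has 31).
Apr 1, 1954 → May 1, 1954: 30 days (April has 30).
May 1, 1954 → Jun 1, 1954: 31 days (May has 31).
Jun 1, 1954 → Jul 1, 1954: 30 days (June has 30).
Jul 1, 1954 → Aug 1, 1954: 31 days (July has 31).
Aug 1, 1954 → Sep 1, 1954: 31 days (August has 31).
Sep 1, 1954 → Oct 1, 1954: 30 days (September has 30).
Oct 1, 1954 → Nov 1, 1954: 31 days (October has 31).
Nov 1, 1954 → Dec 1, 1954: 30 days (November has 30).
Dec 1, 1954 → Dec 9, 1954: 8 days.
Total: 342 days.
342 mod 7 = 6, so Friday + 6 = Thursday.

Thursday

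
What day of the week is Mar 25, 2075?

January 1, 2075 is a Tuesday.
Jan 1, 2075 → Feb 1, 2075: 31 days (January has 31).
Feb 1, 2075 → Mar 1, 2075: 28 days (February has 28).
Mar 1, 2075 → Mar 25, 2075: 24 days.
Total: 83 days.
83 mod 7 = 6, so Tuesday + 6 = Monday.

Monday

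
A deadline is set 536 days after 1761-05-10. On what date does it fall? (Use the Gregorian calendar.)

+365 (one year) → May 10, 1762 (171 left).
May has 31 days: +22 → Jun 1, 1762 (149 left).
Jun has 30 days: +30 → Jul 1, 1762 (119 left).
Jul has 31 days: +31 → Aug 1, 1762 (88 left).
Aug has 31 days: +31 → Sep 1, 1762 (57 left).
Sep has 30 days: +30 → Oct 1, 1762 (27 left).
+27 → Oct 28, 1762.

October 28, 1762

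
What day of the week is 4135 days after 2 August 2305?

Monday

Aug 2, 2305 is a Wednesday.
4135 mod 7 = 5, so 4135 days after a Wednesday is Wednesday + 5 = Monday.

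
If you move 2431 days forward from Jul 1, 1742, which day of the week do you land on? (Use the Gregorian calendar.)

Tuesday

First find the weekday of Jul 1, 1742. Doomsday rule: the anchor day for the 1700s is Sunday. For year 42: 42÷12 = 3 r 6, and 6÷4 = 1, so 3+6+1 = 10.
Sunday + 10 ≡ Wednesday — that's 1742's doomsday.
In July the doomsday date is Jul 11.
Jul 1 is 10 days before Jul 11; 10 mod 7 = 3, so Wednesday − 3 = Sunday.
2431 mod 7 = 2, so 2431 days after a Sunday is Sunday + 2 = Tuesday.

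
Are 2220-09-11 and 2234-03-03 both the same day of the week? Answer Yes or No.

Yes

From Sep 11, 2220 to Mar 3, 2234 is 4921 days.
4921 mod 7 = 0, so they are the same weekday.
(Sep 11, 2220 is a Monday; Mar 3, 2234 is a Monday.)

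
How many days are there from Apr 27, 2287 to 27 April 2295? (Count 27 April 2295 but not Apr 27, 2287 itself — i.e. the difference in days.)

2922

Apr 27, 2287 → Apr 27, 2288: 366 days (Feb 29, 2288 is in that span).
Apr 27, 2288 → Apr 27, 2289: 365 days.
Apr 27, 2289 → Apr 27, 2290: 365 days.
Apr 27, 2290 → Apr 27, 2291: 365 days.
Apr 27, 2291 → Apr 27, 2292: 366 days (Feb 29, 2292 is in that span).
Apr 27, 2292 → Apr 27, 2293: 365 days.
Apr 27, 2293 → Apr 27, 2294: 365 days.
Apr 27, 2294 → May 27, 2294: 30 days (April has 30).
May 27, 2294 → Jun 27, 2294: 31 days (May has 31).
Jun 27, 2294 → Jul 27, 2294: 30 days (June has 30).
Jul 27, 2294 → Aug 27, 2294: 31 days (July has 31).
Aug 27, 2294 → Sep 27, 2294: 31 days (August has 31).
Sep 27, 2294 → Oct 27, 2294: 30 days (September has 30).
Oct 27, 2294 → Nov 27, 2294: 31 days (October has 31).
Nov 27, 2294 → Dec 27, 2294: 30 days (November has 30).
Dec 27, 2294 → Jan 27, 2295: 31 days (December has 31).
Jan 27, 2295 → Feb 27, 2295: 31 days (January has 31).
Feb 27, 2295 → Mar 27, 2295: 28 days (February has 28).
Mar 27, 2295 → Apr 27, 2295: 31 days.
Total: 2922 days.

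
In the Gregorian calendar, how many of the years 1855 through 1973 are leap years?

Multiples of 4 in [1855,1973]: 30.
Of those, multiples of 100: 1 (not leap unless ÷400).
Multiples of 400: 0.
Leap years = 30 − 1 + 0 = 29.

29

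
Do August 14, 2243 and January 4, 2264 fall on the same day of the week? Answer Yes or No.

Yes

From Aug 14, 2243 to Jan 4, 2264 is 7448 days.
7448 mod 7 = 0, so they are the same weekday.
(Aug 14, 2243 is a Monday; Jan 4, 2264 is a Monday.)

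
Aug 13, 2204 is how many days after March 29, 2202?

868

Mar 29, 2202 → Mar 29, 2203: 365 days.
Mar 29, 2203 → Mar 29, 2204: 366 days (Feb 29, 2204 is in that span).
Mar 29, 2204 → Apr 29, 2204: 31 days (March has 31).
Apr 29, 2204 → May 29, 2204: 30 days (April has 30).
May 29, 2204 → Jun 29, 2204: 31 days (May has 31).
Jun 29, 2204 → Jul 29, 2204: 30 days (June has 30).
Jul 29, 2204 → Aug 13, 2204: 15 days.
Total: 868 days.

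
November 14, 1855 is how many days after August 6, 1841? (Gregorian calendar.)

5213

Aug 6, 1841 → Aug 6, 1842: 365 days.
Aug 6, 1842 → Aug 6, 1843: 365 days.
Aug 6, 1843 → Aug 6, 1844: 366 days (Feb 29, 1844 is in that span).
Aug 6, 1844 → Aug 6, 1845: 365 days.
Aug 6, 1845 → Aug 6, 1846: 365 days.
Aug 6, 1846 → Aug 6, 1847: 365 days.
Aug 6, 1847 → Aug 6, 1848: 366 days (Feb 29, 1848 is in that span).
Aug 6, 1848 → Aug 6, 1849: 365 days.
Aug 6, 1849 → Aug 6, 1850: 365 days.
Aug 6, 1850 → Aug 6, 1851: 365 days.
Aug 6, 1851 → Aug 6, 1852: 366 days (Feb 29, 1852 is in that span).
Aug 6, 1852 → Aug 6, 1853: 365 days.
Aug 6, 1853 → Aug 6, 1854: 365 days.
Aug 6, 1854 → Aug 6, 1855: 365 days.
Aug 6, 1855 → Sep 6, 1855: 31 days (August has 31).
Sep 6, 1855 → Oct 6, 1855: 30 days (September has 30).
Oct 6, 1855 → Nov 6, 1855: 31 days (October has 31).
Nov 6, 1855 → Nov 14, 1855: 8 days.
Total: 5213 days.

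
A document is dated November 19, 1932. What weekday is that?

Saturday

Doomsday rule: the anchor day for the 1900s is Wednesday. For year 32: 32÷12 = 2 r 8, and 8÷4 = 2, so 2+8+2 = 12.
Wednesday + 12 ≡ Monday — that's 1932's doomsday.
In November the doomsday date is Nov 7.
Nov 19 is 12 days after Nov 7; 12 mod 7 = 5, so Monday + 5 = Saturday.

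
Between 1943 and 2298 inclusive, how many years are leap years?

Multiples of 4 in [1943,2298]: 89.
Of those, multiples of 100: 3 (not leap unless ÷400).
Multiples of 400: 1.
Leap years = 89 − 3 + 1 = 87.

87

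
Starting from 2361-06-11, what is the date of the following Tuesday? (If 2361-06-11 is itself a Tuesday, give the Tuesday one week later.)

June 13, 2361

Jun 11, 2361 is a Sunday.
From Sunday to the next Tuesday is 2 days.
Jun 11, 2361 + 2 = Jun 13, 2361.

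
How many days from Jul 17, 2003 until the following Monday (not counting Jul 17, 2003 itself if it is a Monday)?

Jul 17, 2003 is a Thursday.
From Thursday to the next Monday is 4 days.

4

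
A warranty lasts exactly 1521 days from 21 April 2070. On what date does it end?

+365 (one year) → Apr 21, 2071 (1156 left).
+366 (one year; includes Feb 29, 2072) → Apr 21, 2072 (790 left).
+365 (one year) → Apr 21, 2073 (425 left).
+365 (one year) → Apr 21, 2074 (60 left).
Apr has 30 days: +10 → May 1, 2074 (50 left).
May has 31 days: +31 → Jun 1, 2074 (19 left).
+19 → Jun 20, 2074.

June 20, 2074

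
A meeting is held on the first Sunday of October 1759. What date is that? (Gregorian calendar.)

October 7, 1759

October 1, 1759 is a Monday.
The first Sunday is therefore October 7 (6 days later).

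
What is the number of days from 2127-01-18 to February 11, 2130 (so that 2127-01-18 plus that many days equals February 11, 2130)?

Jan 18, 2127 → Jan 18, 2128: 365 days.
Jan 18, 2128 → Jan 18, 2129: 366 days (Feb 29, 2128 is in that span).
Jan 18, 2129 → Feb 18, 2129: 31 days (January has 31).
Feb 18, 2129 → Mar 18, 2129: 28 days (February has 28).
Mar 18, 2129 → Apr 18, 2129: 31 days (March has 31).
Apr 18, 2129 → May 18, 2129: 30 days (April has 30).
May 18, 2129 → Jun 18, 2129: 31 days (May has 31).
Jun 18, 2129 → Jul 18, 2129: 30 days (June has 30).
Jul 18, 2129 → Aug 18, 2129: 31 days (July has 31).
Aug 18, 2129 → Sep 18, 2129: 31 days (August has 31).
Sep 18, 2129 → Oct 18, 2129: 30 days (September has 30).
Oct 18, 2129 → Nov 18, 2129: 31 days (October has 31).
Nov 18, 2129 → Dec 18, 2129: 30 days (November has 30).
Dec 18, 2129 → Jan 18, 2130: 31 days (December has 31).
Jan 18, 2130 → Feb 11, 2130: 24 days.
Total: 1120 days.

1120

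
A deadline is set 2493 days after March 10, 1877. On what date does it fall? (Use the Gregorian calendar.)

+365 (one year) → Mar 10, 1878 (2128 left).
+365 (one year) → Mar 10, 1879 (1763 left).
+366 (one year; includes Feb 29, 1880) → Mar 10, 1880 (1397 left).
+365 (one year) → Mar 10, 1881 (1032 left).
+365 (one year) → Mar 10, 1882 (667 left).
+365 (one year) → Mar 10, 1883 (302 left).
Mar has 31 days: +22 → Apr 1, 1883 (280 left).
Apr has 30 days: +30 → May 1, 1883 (250 left).
May has 31 days: +31 → Jun 1, 1883 (219 left).
Jun has 30 days: +30 → Jul 1, 1883 (189 left).
Jul has 31 days: +31 → Aug 1, 1883 (158 left).
Aug has 31 days: +31 → Sep 1, 1883 (127 left).
Sep has 30 days: +30 → Oct 1, 1883 (97 left).
Oct has 31 days: +31 → Nov 1, 1883 (66 left).
Nov has 30 days: +30 → Dec 1, 1883 (36 left).
Dec has 31 days: +31 → Jan 1, 1884 (5 left).
+5 → Jan 6, 1884.

January 6, 1884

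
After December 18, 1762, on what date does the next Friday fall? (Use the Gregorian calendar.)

Dec 18, 1762 is a Saturday.
From Saturday to the next Friday is 6 days.
Dec 18, 1762 + 6 = Dec 24, 1762.

December 24, 1762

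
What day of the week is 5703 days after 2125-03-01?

Tuesday

First find the weekday of Mar 1, 2125. Doomsday rule: the anchor day for the 2100s is Sunday. For year 25: 25÷12 = 2 r 1, and 1÷4 = 0, so 2+1+0 = 3.
Sunday + 3 ≡ Wednesday — that's 2125's doomsday.
In March the doomsday date is Mar 14.
Mar 1 is 13 days before Mar 14; 13 mod 7 = 6, so Wednesday − 6 = Thursday.
5703 mod 7 = 5, so 5703 days after a Thursday is Thursday + 5 = Tuesday.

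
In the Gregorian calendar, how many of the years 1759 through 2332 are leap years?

Multiples of 4 in [1759,2332]: 144.
Of those, multiples of 100: 6 (not leap unless ÷400).
Multiples of 400: 1.
Leap years = 144 − 6 + 1 = 139.

139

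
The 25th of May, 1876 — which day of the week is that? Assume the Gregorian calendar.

Thursday

January 1, 1876 is a Saturday.
Jan 1, 1876 → Feb 1, 1876: 31 days (January has 31).
Feb 1, 1876 → Mar 1, 1876: 29 days (February has 29).
Mar 1, 1876 → Apr 1, 1876: 31 days (March has 31).
Apr 1, 1876 → May 1, 1876: 30 days (April has 30).
May 1, 1876 → May 25, 1876: 24 days.
Total: 145 days.
145 mod 7 = 5, so Saturday + 5 = Thursday.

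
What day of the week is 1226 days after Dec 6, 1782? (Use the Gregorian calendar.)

First find the weekday of Dec 6, 1782. Doomsday rule: the anchor day for the 1700s is Sunday. For year 82: 82÷12 = 6 r 10, and 10÷4 = 2, so 6+10+2 = 18.
Sunday + 18 ≡ Thursday — that's 1782's doomsday.
In December the doomsday date is Dec 12.
Dec 6 is 6 days before Dec 12; 6 mod 7 = 6, so Thursday − 6 = Friday.
1226 mod 7 = 1, so 1226 days after a Friday is Friday + 1 = Saturday.

Saturday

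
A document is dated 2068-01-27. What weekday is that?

Doomsday rule: the anchor day for the 2000s is Tuesday. For year 68: 68÷12 = 5 r 8, and 8÷4 = 2, so 5+8+2 = 15.
Tuesday + 15 ≡ Wednesday — that's 2068's doomsday.
In January the doomsday date is Jan 4 (2068 is a leap year (divisible by 4)).
Jan 27 is 23 days after Jan 4; 23 mod 7 = 2, so Wednesday + 2 = Friday.

Friday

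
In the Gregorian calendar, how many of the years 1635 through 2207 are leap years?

138

Multiples of 4 in [1635,2207]: 143.
Of those, multiples of 100: 6 (not leap unless ÷400).
Multiples of 400: 1.
Leap years = 143 − 6 + 1 = 138.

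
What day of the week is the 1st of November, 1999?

Monday

Doomsday rule: the anchor day for the 1900s is Wednesday. For year 99: 99÷12 = 8 r 3, and 3÷4 = 0, so 8+3+0 = 11.
Wednesday + 11 ≡ Sunday — that's 1999's doomsday.
In November the doomsday date is Nov 7.
Nov 1 is 6 days before Nov 7; 6 mod 7 = 6, so Sunday − 6 = Monday.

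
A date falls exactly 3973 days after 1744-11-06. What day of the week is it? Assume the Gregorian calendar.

First find the weekday of Nov 6, 1744. Doomsday rule: the anchor day for the 1700s is Sunday. For year 44: 44÷12 = 3 r 8, and 8÷4 = 2, so 3+8+2 = 13.
Sunday + 13 ≡ Saturday — that's 1744's doomsday.
In November the doomsday date is Nov 7.
Nov 6 is 1 day before Nov 7; 1 mod 7 = 1, so Saturday − 1 = Friday.
3973 mod 7 = 4, so 3973 days after a Friday is Friday + 4 = Tuesday.

Tuesday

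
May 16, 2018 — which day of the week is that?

Wednesday

Doomsday rule: the anchor day for the 2000s is Tuesday. For year 18: 18÷12 = 1 r 6, and 6÷4 = 1, so 1+6+1 = 8.
Tuesday + 8 ≡ Wednesday — that's 2018's doomsday.
In May the doomsday date is May 9.
May 16 is 7 days after May 9; 7 mod 7 = 0, so Wednesday + 0 = Wednesday.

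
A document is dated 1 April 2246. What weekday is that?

Doomsday rule: the anchor day for the 2200s is Friday. For year 46: 46÷12 = 3 r 10, and 10÷4 = 2, so 3+10+2 = 15.
Friday + 15 ≡ Saturday — that's 2246's doomsday.
In April the doomsday date is Apr 4.
Apr 1 is 3 days before Apr 4; 3 mod 7 = 3, so Saturday − 3 = Wednesday.

Wednesday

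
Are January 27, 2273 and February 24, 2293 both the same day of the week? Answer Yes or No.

From Jan 27, 2273 to Feb 24, 2293 is 7333 days.
7333 mod 7 = 4, so they are different weekdays.
(Jan 27, 2273 is a Monday; Feb 24, 2293 is a Friday.)

No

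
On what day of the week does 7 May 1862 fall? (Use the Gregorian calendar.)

Wednesday

Doomsday rule: the anchor day for the 1800s is Friday. For year 62: 62÷12 = 5 r 2, and 2÷4 = 0, so 5+2+0 = 7.
Friday + 7 ≡ Friday — that's 1862's doomsday.
In May the doomsday date is May 9.
May 7 is 2 days before May 9; 2 mod 7 = 2, so Friday − 2 = Wednesday.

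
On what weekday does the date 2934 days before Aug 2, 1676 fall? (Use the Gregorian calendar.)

First find the weekday of Aug 2, 1676. Doomsday rule: the anchor day for the 1600s is Tuesday. For year 76: 76÷12 = 6 r 4, and 4÷4 = 1, so 6+4+1 = 11.
Tuesday + 11 ≡ Saturday — that's 1676's doomsday.
In August the doomsday date is Aug 8.
Aug 2 is 6 days before Aug 8; 6 mod 7 = 6, so Saturday − 6 = Sunday.
2934 mod 7 = 1, so 2934 days before a Sunday is Sunday − 1 = Saturday.

Saturday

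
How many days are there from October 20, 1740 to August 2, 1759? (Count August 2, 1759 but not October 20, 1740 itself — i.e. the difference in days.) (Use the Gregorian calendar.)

6860

Oct 20, 1740 → Oct 20, 1741: 365 days.
Oct 20, 1741 → Oct 20, 1742: 365 days.
Oct 20, 1742 → Oct 20, 1743: 365 days.
Oct 20, 1743 → Oct 20, 1744: 366 days (Feb 29, 1744 is in that span).
Oct 20, 1744 → Oct 20, 1745: 365 days.
Oct 20, 1745 → Oct 20, 1746: 365 days.
Oct 20, 1746 → Oct 20, 1747: 365 days.
Oct 20, 1747 → Oct 20, 1748: 366 days (Feb 29, 1748 is in that span).
Oct 20, 1748 → Oct 20, 1749: 365 days.
Oct 20, 1749 → Oct 20, 1750: 365 days.
Oct 20, 1750 → Oct 20, 1751: 365 days.
Oct 20, 1751 → Oct 20, 1752: 366 days (Feb 29, 1752 is in that span).
Oct 20, 1752 → Oct 20, 1753: 365 days.
Oct 20, 1753 → Oct 20, 1754: 365 days.
Oct 20, 1754 → Oct 20, 1755: 365 days.
Oct 20, 1755 → Oct 20, 1756: 366 days (Feb 29, 1756 is in that span).
Oct 20, 1756 → Oct 20, 1757: 365 days.
Oct 20, 1757 → Oct 20, 1758: 365 days.
Oct 20, 1758 → Nov 20, 1758: 31 days (October has 31).
Nov 20, 1758 → Dec 20, 1758: 30 days (November has 30).
Dec 20, 1758 → Jan 20, 1759: 31 days (December has 31).
Jan 20, 1759 → Feb 20, 1759: 31 days (January has 31).
Feb 20, 1759 → Mar 20, 1759: 28 days (February has 28).
Mar 20, 1759 → Apr 20, 1759: 31 days (March has 31).
Apr 20, 1759 → May 20, 1759: 30 days (April has 30).
May 20, 1759 → Jun 20, 1759: 31 days (May has 31).
Jun 20, 1759 → Jul 20, 1759: 30 days (June has 30).
Jul 20, 1759 → Aug 2, 1759: 13 days.
Total: 6860 days.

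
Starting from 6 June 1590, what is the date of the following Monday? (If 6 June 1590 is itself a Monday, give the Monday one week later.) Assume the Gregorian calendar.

June 11, 1590

Jun 6, 1590 is a Wednesday.
From Wednesday to the next Monday is 5 days.
Jun 6, 1590 + 5 = Jun 11, 1590.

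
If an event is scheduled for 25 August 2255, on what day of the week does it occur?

Doomsday rule: the anchor day for the 2200s is Friday. For year 55: 55÷12 = 4 r 7, and 7÷4 = 1, so 4+7+1 = 12.
Friday + 12 ≡ Wednesday — that's 2255's doomsday.
In August the doomsday date is Aug 8.
Aug 25 is 17 days after Aug 8; 17 mod 7 = 3, so Wednesday + 3 = Saturday.

Saturday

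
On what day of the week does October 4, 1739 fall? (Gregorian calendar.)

Sunday

Doomsday rule: the anchor day for the 1700s is Sunday. For year 39: 39÷12 = 3 r 3, and 3÷4 = 0, so 3+3+0 = 6.
Sunday + 6 ≡ Saturday — that's 1739's doomsday.
In October the doomsday date is Oct 10.
Oct 4 is 6 days before Oct 10; 6 mod 7 = 6, so Saturday − 6 = Sunday.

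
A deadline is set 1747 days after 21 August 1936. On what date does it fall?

June 3, 1941

+365 (one year) → Aug 21, 1937 (1382 left).
+365 (one year) → Aug 21, 1938 (1017 left).
+365 (one year) → Aug 21, 1939 (652 left).
+366 (one year; includes Feb 29, 1940) → Aug 21, 1940 (286 left).
Aug has 31 days: +11 → Sep 1, 1940 (275 left).
Sep has 30 days: +30 → Oct 1, 1940 (245 left).
Oct has 31 days: +31 → Nov 1, 1940 (214 left).
Nov has 30 days: +30 → Dec 1, 1940 (184 left).
Dec has 31 days: +31 → Jan 1, 1941 (153 left).
Jan has 31 days: +31 → Feb 1, 1941 (122 left).
Feb has 28 days: +28 → Mar 1, 1941 (94 left).
Mar has 31 days: +31 → Apr 1, 1941 (63 left).
Apr has 30 days: +30 → May 1, 1941 (33 left).
May has 31 days: +31 → Jun 1, 1941 (2 left).
+2 → Jun 3, 1941.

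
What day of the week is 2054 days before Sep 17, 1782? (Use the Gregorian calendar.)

Saturday

Sep 17, 1782 is a Tuesday.
2054 mod 7 = 3, so 2054 days before a Tuesday is Tuesday − 3 = Saturday.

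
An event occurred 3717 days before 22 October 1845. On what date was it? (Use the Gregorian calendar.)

August 19, 1835

−365 (one year) → Oct 22, 1844 (3352 left).
−366 (one year; includes Feb 29, 1844) → Oct 22, 1843 (2986 left).
−365 (one year) → Oct 22, 1842 (2621 left).
−365 (one year) → Oct 22, 1841 (2256 left).
−365 (one year) → Oct 22, 1840 (1891 left).
−366 (one year; includes Feb 29, 1840) → Oct 22, 1839 (1525 left).
−365 (one year) → Oct 22, 1838 (1160 left).
−365 (one year) → Oct 22, 1837 (795 left).
−365 (one year) → Oct 22, 1836 (430 left).
−366 (one year; includes Feb 29, 1836) → Oct 22, 1835 (64 left).
−22 → Sep 30, 1835 (end of Sep, 30 days; 42 left).
−30 → Aug 31, 1835 (end of Aug, 31 days; 12 left).
−12 → Aug 19, 1835.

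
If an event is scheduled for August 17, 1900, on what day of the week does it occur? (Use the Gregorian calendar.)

January 1, 1900 is a Monday.
Jan 1, 1900 → Feb 1, 1900: 31 days (January has 31).
Feb 1, 1900 → Mar 1, 1900: 28 days (February has 28).
Mar 1, 1900 → Apr 1, 1900: 31 days (March has 31).
Apr 1, 1900 → May 1, 1900: 30 days (April has 30).
May 1, 1900 → Jun 1, 1900: 31 days (May has 31).
Jun 1, 1900 → Jul 1, 1900: 30 days (June has 30).
Jul 1, 1900 → Aug 1, 1900: 31 days (July has 31).
Aug 1, 1900 → Aug 17, 1900: 16 days.
Total: 228 days.
228 mod 7 = 4, so Monday + 4 = Friday.

Friday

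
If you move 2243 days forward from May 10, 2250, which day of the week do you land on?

Monday

First find the weekday of May 10, 2250. Doomsday rule: the anchor day for the 2200s is Friday. For year 50: 50÷12 = 4 r 2, and 2÷4 = 0, so 4+2+0 = 6.
Friday + 6 ≡ Thursday — that's 2250's doomsday.
In May the doomsday date is May 9.
May 10 is 1 day after May 9; 1 mod 7 = 1, so Thursday + 1 = Friday.
2243 mod 7 = 3, so 2243 days after a Friday is Friday + 3 = Monday.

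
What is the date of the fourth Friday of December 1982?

December 24, 1982

December 1, 1982 is a Wednesday.
The first Friday is therefore December 3 (2 days later).
The fourth Friday is 3 + 3×7 = December 24.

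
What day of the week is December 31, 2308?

Thursday

Doomsday rule: the anchor day for the 2300s is Wednesday. For year 08: 8÷12 = 0 r 8, and 8÷4 = 2, so 0+8+2 = 10.
Wednesday + 10 ≡ Saturday — that's 2308's doomsday.
In December the doomsday date is Dec 12.
Dec 31 is 19 days after Dec 12; 19 mod 7 = 5, so Saturday + 5 = Thursday.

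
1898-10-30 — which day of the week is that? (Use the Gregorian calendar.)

Sunday

January 1, 1898 is a Saturday.
Jan 1, 1898 → Feb 1, 1898: 31 days (January has 31).
Feb 1, 1898 → Mar 1, 1898: 28 days (February has 28).
Mar 1, 1898 → Apr 1, 1898: 31 days (March has 31).
Apr 1, 1898 → May 1, 1898: 30 days (April has 30).
May 1, 1898 → Jun 1, 1898: 31 days (May has 31).
Jun 1, 1898 → Jul 1, 1898: 30 days (June has 30).
Jul 1, 1898 → Aug 1, 1898: 31 days (July has 31).
Aug 1, 1898 → Sep 1, 1898: 31 days (August has 31).
Sep 1, 1898 → Oct 1, 1898: 30 days (September has 30).
Oct 1, 1898 → Oct 30, 1898: 29 days.
Total: 302 days.
302 mod 7 = 1, so Saturday + 1 = Sunday.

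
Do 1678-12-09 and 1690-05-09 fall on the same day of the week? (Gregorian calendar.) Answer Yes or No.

From Dec 9, 1678 to May 9, 1690 is 4169 days.
4169 mod 7 = 4, so they are different weekdays.
(Dec 9, 1678 is a Friday; May 9, 1690 is a Tuesday.)

No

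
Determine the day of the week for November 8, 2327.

Doomsday rule: the anchor day for the 2300s is Wednesday. For year 27: 27÷12 = 2 r 3, and 3÷4 = 0, so 2+3+0 = 5.
Wednesday + 5 ≡ Monday — that's 2327's doomsday.
In November the doomsday date is Nov 7.
Nov 8 is 1 day after Nov 7; 1 mod 7 = 1, so Monday + 1 = Tuesday.

Tuesday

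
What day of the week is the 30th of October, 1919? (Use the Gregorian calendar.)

January 1, 1919 is a Wednesday.
Jan 1, 1919 → Feb 1, 1919: 31 days (January has 31).
Feb 1, 1919 → Mar 1, 1919: 28 days (February has 28).
Mar 1, 1919 → Apr 1, 1919: 31 days (March has 31).
Apr 1, 1919 → May 1, 1919: 30 days (April has 30).
May 1, 1919 → Jun 1, 1919: 31 days (May has 31).
Jun 1, 1919 → Jul 1, 1919: 30 days (June has 30).
Jul 1, 1919 → Aug 1, 1919: 31 days (July has 31).
Aug 1, 1919 → Sep 1, 1919: 31 days (August has 31).
Sep 1, 1919 → Oct 1, 1919: 30 days (September has 30).
Oct 1, 1919 → Oct 30, 1919: 29 days.
Total: 302 days.
302 mod 7 = 1, so Wednesday + 1 = Thursday.

Thursday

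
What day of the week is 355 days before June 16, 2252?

First find the weekday of Jun 16, 2252. Doomsday rule: the anchor day for the 2200s is Friday. For year 52: 52÷12 = 4 r 4, and 4÷4 = 1, so 4+4+1 = 9.
Friday + 9 ≡ Sunday — that's 2252's doomsday.
In June the doomsday date is Jun 6.
Jun 16 is 10 days after Jun 6; 10 mod 7 = 3, so Sunday + 3 = Wednesday.
355 mod 7 = 5, so 355 days before a Wednesday is Wednesday − 5 = Friday.

Friday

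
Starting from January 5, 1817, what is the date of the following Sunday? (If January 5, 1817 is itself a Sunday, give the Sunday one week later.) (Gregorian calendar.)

January 12, 1817

Jan 5, 1817 is a Sunday.
From Sunday to the next Sunday is 7 days.
Jan 5, 1817 + 7 = Jan 12, 1817.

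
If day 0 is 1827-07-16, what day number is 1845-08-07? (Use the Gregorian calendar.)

Jul 16, 1827 → Jul 16, 1828: 366 days (Feb 29, 1828 is in that span).
Jul 16, 1828 → Jul 16, 1829: 365 days.
Jul 16, 1829 → Jul 16, 1830: 365 days.
Jul 16, 1830 → Jul 16, 1831: 365 days.
Jul 16, 1831 → Jul 16, 1832: 366 days (Feb 29, 1832 is in that span).
Jul 16, 1832 → Jul 16, 1833: 365 days.
Jul 16, 1833 → Jul 16, 1834: 365 days.
Jul 16, 1834 → Jul 16, 1835: 365 days.
Jul 16, 1835 → Jul 16, 1836: 366 days (Feb 29, 1836 is in that span).
Jul 16, 1836 → Jul 16, 1837: 365 days.
Jul 16, 1837 → Jul 16, 1838: 365 days.
Jul 16, 1838 → Jul 16, 1839: 365 days.
Jul 16, 1839 → Jul 16, 1840: 366 days (Feb 29, 1840 is in that span).
Jul 16, 1840 → Jul 16, 1841: 365 days.
Jul 16, 1841 → Jul 16, 1842: 365 days.
Jul 16, 1842 → Jul 16, 1843: 365 days.
Jul 16, 1843 → Jul 16, 1844: 366 days (Feb 29, 1844 is in that span).
Jul 16, 1844 → Aug 16, 1844: 31 days (July has 31).
Aug 16, 1844 → Sep 16, 1844: 31 days (August has 31).
Sep 16, 1844 → Oct 16, 1844: 30 days (September has 30).
Oct 16, 1844 → Nov 16, 1844: 31 days (October has 31).
Nov 16, 1844 → Dec 16, 1844: 30 days (November has 30).
Dec 16, 1844 → Jan 16, 1845: 31 days (December has 31).
Jan 16, 1845 → Feb 16, 1845: 31 days (January has 31).
Feb 16, 1845 → Mar 16, 1845: 28 days (February has 28).
Mar 16, 1845 → Apr 16, 1845: 31 days (March has 31).
Apr 16, 1845 → May 16, 1845: 30 days (April has 30).
May 16, 1845 → Jun 16, 1845: 31 days (May has 31).
Jun 16, 1845 → Jul 16, 1845: 30 days (June has 30).
Jul 16, 1845 → Aug 7, 1845: 22 days.
Total: 6597 days.

6597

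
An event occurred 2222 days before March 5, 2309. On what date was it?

−365 (one year) → Mar 5, 2308 (1857 left).
−366 (one year; includes Feb 29, 2308) → Mar 5, 2307 (1491 left).
−365 (one year) → Mar 5, 2306 (1126 left).
−365 (one year) → Mar 5, 2305 (761 left).
−365 (one year) → Mar 5, 2304 (396 left).
−5 → Feb 29, 2304 (end of Feb, 29 days; 391 left).
−29 → Jan 31, 2304 (end of Jan, 31 days; 362 left).
−31 → Dec 31, 2303 (end of Dec, 31 days; 331 left).
−31 → Nov 30, 2303 (end of Nov, 30 days; 300 left).
−30 → Oct 31, 2303 (end of Oct, 31 days; 270 left).
−31 → Sep 30, 2303 (end of Sep, 30 days; 239 left).
−30 → Aug 31, 2303 (end of Aug, 31 days; 209 left).
−31 → Jul 31, 2303 (end of Jul, 31 days; 178 left).
−31 → Jun 30, 2303 (end of Jun, 30 days; 147 left).
−30 → May 31, 2303 (end of May, 31 days; 117 left).
−31 → Apr 30, 2303 (end of Apr, 30 days; 86 left).
−30 → Mar 31, 2303 (end of Mar, 31 days; 56 left).
−31 → Feb 28, 2303 (end of Feb, 28 days; 25 left).
−25 → Feb 3, 2303.

February 3, 2303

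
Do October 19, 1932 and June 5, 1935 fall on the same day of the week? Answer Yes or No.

Yes

From Oct 19, 1932 to Jun 5, 1935 is 959 days.
959 mod 7 = 0, so they are the same weekday.
(Oct 19, 1932 is a Wednesday; Jun 5, 1935 is a Wednesday.)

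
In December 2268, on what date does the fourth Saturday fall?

December 1, 2268 is a Tuesday.
The first Saturday is therefore December 5 (4 days later).
The fourth Saturday is 5 + 3×7 = December 26.

December 26, 2268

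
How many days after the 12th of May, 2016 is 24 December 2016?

226

May 12, 2016 → Jun 12, 2016: 31 days (May has 31).
Jun 12, 2016 → Jul 12, 2016: 30 days (June has 30).
Jul 12, 2016 → Aug 12, 2016: 31 days (July has 31).
Aug 12, 2016 → Sep 12, 2016: 31 days (August has 31).
Sep 12, 2016 → Oct 12, 2016: 30 days (September has 30).
Oct 12, 2016 → Nov 12, 2016: 31 days (October has 31).
Nov 12, 2016 → Dec 12, 2016: 30 days (November has 30).
Dec 12, 2016 → Dec 24, 2016: 12 days.
Total: 226 days.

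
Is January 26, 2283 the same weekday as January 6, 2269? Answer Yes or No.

From Jan 6, 2269 to Jan 26, 2283 is 5133 days.
5133 mod 7 = 2, so they are different weekdays.
(Jan 6, 2269 is a Wednesday; Jan 26, 2283 is a Friday.)

No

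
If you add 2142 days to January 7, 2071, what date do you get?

November 18, 2076

+365 (one year) → Jan 7, 2072 (1777 left).
+366 (one year; includes Feb 29, 2072) → Jan 7, 2073 (1411 left).
+365 (one year) → Jan 7, 2074 (1046 left).
+365 (one year) → Jan 7, 2075 (681 left).
+365 (one year) → Jan 7, 2076 (316 left).
Jan has 31 days: +25 → Feb 1, 2076 (291 left).
Feb has 29 days: +29 → Mar 1, 2076 (262 left).
Mar has 31 days: +31 → Apr 1, 2076 (231 left).
Apr has 30 days: +30 → May 1, 2076 (201 left).
May has 31 days: +31 → Jun 1, 2076 (170 left).
Jun has 30 days: +30 → Jul 1, 2076 (140 left).
Jul has 31 days: +31 → Aug 1, 2076 (109 left).
Aug has 31 days: +31 → Sep 1, 2076 (78 left).
Sep has 30 days: +30 → Oct 1, 2076 (48 left).
Oct has 31 days: +31 → Nov 1, 2076 (17 left).
+17 → Nov 18, 2076.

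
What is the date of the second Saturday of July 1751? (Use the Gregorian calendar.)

July 1, 1751 is a Thursday.
The first Saturday is therefore July 3 (2 days later).
The second Saturday is 3 + 1×7 = July 10.

July 10, 1751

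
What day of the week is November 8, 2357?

Doomsday rule: the anchor day for the 2300s is Wednesday. For year 57: 57÷12 = 4 r 9, and 9÷4 = 2, so 4+9+2 = 15.
Wednesday + 15 ≡ Thursday — that's 2357's doomsday.
In November the doomsday date is Nov 7.
Nov 8 is 1 day after Nov 7; 1 mod 7 = 1, so Thursday + 1 = Friday.

Friday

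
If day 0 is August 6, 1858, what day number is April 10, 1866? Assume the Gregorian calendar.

Aug 6, 1858 → Aug 6, 1859: 365 days.
Aug 6, 1859 → Aug 6, 1860: 366 days (Feb 29, 1860 is in that span).
Aug 6, 1860 → Aug 6, 1861: 365 days.
Aug 6, 1861 → Aug 6, 1862: 365 days.
Aug 6, 1862 → Aug 6, 1863: 365 days.
Aug 6, 1863 → Aug 6, 1864: 366 days (Feb 29, 1864 is in that span).
Aug 6, 1864 → Aug 6, 1865: 365 days.
Aug 6, 1865 → Sep 6, 1865: 31 days (August has 31).
Sep 6, 1865 → Oct 6, 1865: 30 days (September has 30).
Oct 6, 1865 → Nov 6, 1865: 31 days (October has 31).
Nov 6, 1865 → Dec 6, 1865: 30 days (November has 30).
Dec 6, 1865 → Jan 6, 1866: 31 days (December has 31).
Jan 6, 1866 → Feb 6, 1866: 31 days (January has 31).
Feb 6, 1866 → Mar 6, 1866: 28 days (February has 28).
Mar 6, 1866 → Apr 6, 1866: 31 days (March has 31).
Apr 6, 1866 → Apr 10, 1866: 4 days.
Total: 2804 days.

2804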